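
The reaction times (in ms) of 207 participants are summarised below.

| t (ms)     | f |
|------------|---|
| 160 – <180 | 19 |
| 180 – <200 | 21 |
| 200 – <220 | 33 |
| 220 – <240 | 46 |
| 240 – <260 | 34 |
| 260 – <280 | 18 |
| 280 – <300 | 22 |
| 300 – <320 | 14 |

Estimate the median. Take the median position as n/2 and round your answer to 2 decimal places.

233.26

Cumulative frequencies: 19, 40, 73, 119, 153, 171, 193, 207
n = 207; position = n/2 = 103.5.
This falls in the class 220 – <240: L = 220, F = 73, f = 46, h = 20.
Median ≈ 220 + ((103.5 − 73) / 46) × 20 = 233.2609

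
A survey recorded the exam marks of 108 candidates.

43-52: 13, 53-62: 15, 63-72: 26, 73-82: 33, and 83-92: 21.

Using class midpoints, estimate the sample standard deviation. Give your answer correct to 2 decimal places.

12.73

Midpoints: 47.5, 57.5, 67.5, 77.5, 87.5
n = 108, Σfm = 7630, mean = 70.6481
Σfm² = 556375
Σf(m − x̄)² = Σfm² − (Σfm)²/n = 556375 − 7630²/108 = 17329.6296
Sample variance = 17329.6296 / 107 = 161.9592
Standard deviation = √161.9592 = 12.7263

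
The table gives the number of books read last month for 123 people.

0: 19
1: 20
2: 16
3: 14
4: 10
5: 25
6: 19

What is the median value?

3

Cumulative frequencies: 19, 39, 55, 69, 79, 104, 123
n = 123, so the median is the value in position (n+1)/2 = 62.
Position 62 falls at value 3.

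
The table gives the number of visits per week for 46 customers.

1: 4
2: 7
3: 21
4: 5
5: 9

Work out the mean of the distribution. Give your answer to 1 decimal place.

Values: 1, 2, 3, 4, 5
Σfx = 4×1 + 7×2 + 21×3 + 5×4 + 9×5 = 146
n = Σf = 46
Mean = 146 / 46 = 3.1739

3.2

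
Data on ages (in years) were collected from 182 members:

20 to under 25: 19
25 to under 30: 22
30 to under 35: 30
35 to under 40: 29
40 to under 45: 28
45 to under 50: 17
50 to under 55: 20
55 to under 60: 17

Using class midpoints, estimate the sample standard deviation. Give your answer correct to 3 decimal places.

Midpoints: 22.5, 27.5, 32.5, 37.5, 42.5, 47.5, 52.5, 57.5
n = 182, Σfm = 7120, mean = 39.1209
Σfm² = 298987.5
Σf(m − x̄)² = Σfm² − (Σfm)²/n = 298987.5 − 7120²/182 = 20446.8407
Sample variance = 20446.8407 / 181 = 112.9660
Standard deviation = √112.9660 = 10.6285

10.629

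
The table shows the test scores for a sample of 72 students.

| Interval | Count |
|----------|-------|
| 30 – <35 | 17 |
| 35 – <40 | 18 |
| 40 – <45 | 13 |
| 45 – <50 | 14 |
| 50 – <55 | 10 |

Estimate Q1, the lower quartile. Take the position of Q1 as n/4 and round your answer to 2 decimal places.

Cumulative frequencies: 17, 35, 48, 62, 72
n = 72; position = n/4 = 18.
This falls in the class 35 – <40: L = 35, F = 17, f = 18, h = 5.
Lower quartile ≈ 35 + ((18 − 17) / 18) × 5 = 35.2778

35.28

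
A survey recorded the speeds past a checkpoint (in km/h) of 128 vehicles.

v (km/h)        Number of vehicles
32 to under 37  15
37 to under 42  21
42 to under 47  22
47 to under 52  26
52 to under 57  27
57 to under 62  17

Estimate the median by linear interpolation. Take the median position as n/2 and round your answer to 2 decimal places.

48.15

Cumulative frequencies: 15, 36, 58, 84, 111, 128
n = 128; position = n/2 = 64.
This falls in the class 47 to under 52: L = 47, F = 58, f = 26, h = 5.
Median ≈ 47 + ((64 − 58) / 26) × 5 = 48.1538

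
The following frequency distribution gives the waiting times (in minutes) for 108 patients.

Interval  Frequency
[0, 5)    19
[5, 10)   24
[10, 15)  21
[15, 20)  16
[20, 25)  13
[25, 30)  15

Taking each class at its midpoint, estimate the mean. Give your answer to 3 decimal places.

13.657

Midpoints: 2.5, 7.5, 12.5, 17.5, 22.5, 27.5
Σfm = 19×2.5 + 24×7.5 + 21×12.5 + 16×17.5 + 13×22.5 + 15×27.5 = 1475
n = Σf = 108
Mean = 1475 / 108 = 13.6574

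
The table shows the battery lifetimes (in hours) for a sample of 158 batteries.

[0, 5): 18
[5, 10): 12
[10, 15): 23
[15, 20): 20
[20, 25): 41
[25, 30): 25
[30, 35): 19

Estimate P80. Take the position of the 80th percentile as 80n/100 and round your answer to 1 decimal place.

27.5

Cumulative frequencies: 18, 30, 53, 73, 114, 139, 158
n = 158; position = 80n/100 = 126.4.
This falls in the class [25, 30): L = 25, F = 114, f = 25, h = 5.
80th percentile ≈ 25 + ((126.4 − 114) / 25) × 5 = 27.4800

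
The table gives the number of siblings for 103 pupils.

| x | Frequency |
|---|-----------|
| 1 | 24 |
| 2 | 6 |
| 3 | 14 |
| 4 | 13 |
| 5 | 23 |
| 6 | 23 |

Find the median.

Cumulative frequencies: 24, 30, 44, 57, 80, 103
n = 103, so the median is the value in position (n+1)/2 = 52.
Position 52 falls at value 4.

4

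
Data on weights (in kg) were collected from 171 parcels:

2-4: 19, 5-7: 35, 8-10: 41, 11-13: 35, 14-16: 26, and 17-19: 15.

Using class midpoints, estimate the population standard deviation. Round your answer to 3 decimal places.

Midpoints: 3, 6, 9, 12, 15, 18
n = 171, Σfm = 1716, mean = 10.0351
Σfm² = 20502
Σf(m − x̄)² = Σfm² − (Σfm)²/n = 20502 − 1716²/171 = 3281.7895
Population variance = 3281.7895 / 171 = 19.1918
Standard deviation = √19.1918 = 4.3808

4.381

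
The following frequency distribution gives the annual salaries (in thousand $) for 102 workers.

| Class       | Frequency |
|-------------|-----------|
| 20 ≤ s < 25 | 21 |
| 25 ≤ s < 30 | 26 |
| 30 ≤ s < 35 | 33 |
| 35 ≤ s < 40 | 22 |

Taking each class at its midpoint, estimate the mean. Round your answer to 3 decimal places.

Midpoints: 22.5, 27.5, 32.5, 37.5
Σfm = 21×22.5 + 26×27.5 + 33×32.5 + 22×37.5 = 3085
n = Σf = 102
Mean = 3085 / 102 = 30.2451

30.245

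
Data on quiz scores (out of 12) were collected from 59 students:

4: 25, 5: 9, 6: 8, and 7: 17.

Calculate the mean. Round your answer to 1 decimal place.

Values: 4, 5, 6, 7
Σfx = 25×4 + 9×5 + 8×6 + 17×7 = 312
n = Σf = 59
Mean = 312 / 59 = 5.2881

5.3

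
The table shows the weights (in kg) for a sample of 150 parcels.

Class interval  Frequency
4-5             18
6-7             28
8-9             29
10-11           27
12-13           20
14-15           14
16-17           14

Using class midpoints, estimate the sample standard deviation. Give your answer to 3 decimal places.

Midpoints: 4.5, 6.5, 8.5, 10.5, 12.5, 14.5, 16.5
n = 150, Σfm = 1477, mean = 9.8467
Σfm² = 16499.5
Σf(m − x̄)² = Σfm² − (Σfm)²/n = 16499.5 − 1477²/150 = 1955.9733
Sample variance = 1955.9733 / 149 = 13.1273
Standard deviation = √13.1273 = 3.6232

3.623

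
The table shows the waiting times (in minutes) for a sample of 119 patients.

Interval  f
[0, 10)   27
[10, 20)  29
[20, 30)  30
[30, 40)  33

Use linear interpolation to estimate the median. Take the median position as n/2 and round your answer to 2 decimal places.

Cumulative frequencies: 27, 56, 86, 119
n = 119; position = n/2 = 59.5.
This falls in the class [20, 30): L = 20, F = 56, f = 30, h = 10.
Median ≈ 20 + ((59.5 − 56) / 30) × 10 = 21.1667

21.17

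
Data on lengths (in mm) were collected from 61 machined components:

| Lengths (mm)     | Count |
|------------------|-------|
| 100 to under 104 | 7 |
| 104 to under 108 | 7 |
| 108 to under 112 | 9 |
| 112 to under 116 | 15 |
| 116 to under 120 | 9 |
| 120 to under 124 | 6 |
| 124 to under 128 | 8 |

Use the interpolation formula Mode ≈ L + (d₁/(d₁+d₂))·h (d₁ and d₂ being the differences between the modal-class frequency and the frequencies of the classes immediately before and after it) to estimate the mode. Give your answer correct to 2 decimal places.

Modal class: 112 to under 116 (highest frequency 15).
d₁ = 15 − 9 = 6, d₂ = 15 − 9 = 6
Mode ≈ 112 + (6/(6+6)) × 4 = 112 + 2.0000 = 114.0000

114.00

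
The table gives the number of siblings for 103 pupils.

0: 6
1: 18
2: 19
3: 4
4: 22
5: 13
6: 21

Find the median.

Cumulative frequencies: 6, 24, 43, 47, 69, 82, 103
n = 103, so the median is the value in position (n+1)/2 = 52.
Position 52 falls at value 4.

4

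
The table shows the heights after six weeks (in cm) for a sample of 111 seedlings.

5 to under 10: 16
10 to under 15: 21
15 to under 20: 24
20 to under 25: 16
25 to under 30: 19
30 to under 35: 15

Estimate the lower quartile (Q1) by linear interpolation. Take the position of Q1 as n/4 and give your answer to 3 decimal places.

Cumulative frequencies: 16, 37, 61, 77, 96, 111
n = 111; position = n/4 = 27.75.
This falls in the class 10 to under 15: L = 10, F = 16, f = 21, h = 5.
Lower quartile ≈ 10 + ((27.75 − 16) / 21) × 5 = 12.7976

12.798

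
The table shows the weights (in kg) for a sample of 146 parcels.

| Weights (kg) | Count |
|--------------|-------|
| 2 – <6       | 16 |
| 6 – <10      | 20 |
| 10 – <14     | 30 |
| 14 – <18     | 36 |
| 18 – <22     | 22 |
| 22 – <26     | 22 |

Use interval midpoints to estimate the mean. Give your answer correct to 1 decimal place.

14.6

Midpoints: 4, 8, 12, 16, 20, 24
Σfm = 16×4 + 20×8 + 30×12 + 36×16 + 22×20 + 22×24 = 2128
n = Σf = 146
Mean = 2128 / 146 = 14.5753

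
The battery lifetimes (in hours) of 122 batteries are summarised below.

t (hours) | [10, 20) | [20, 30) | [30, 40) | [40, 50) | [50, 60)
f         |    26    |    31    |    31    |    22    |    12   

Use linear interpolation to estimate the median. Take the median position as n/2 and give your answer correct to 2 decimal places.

Cumulative frequencies: 26, 57, 88, 110, 122
n = 122; position = n/2 = 61.
This falls in the class [30, 40): L = 30, F = 57, f = 31, h = 10.
Median ≈ 30 + ((61 − 57) / 31) × 10 = 31.2903

31.29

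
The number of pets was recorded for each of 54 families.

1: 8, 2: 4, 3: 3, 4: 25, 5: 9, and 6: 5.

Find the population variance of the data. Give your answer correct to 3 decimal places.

Values: 1, 2, 3, 4, 5, 6
n = 54, Σfx = 200, mean = 3.7037
Σfx² = 856
Σf(x − x̄)² = Σfx² − (Σfx)²/n = 856 − 200²/54 = 115.2593
Population variance = 115.2593 / 54 = 2.1344

2.134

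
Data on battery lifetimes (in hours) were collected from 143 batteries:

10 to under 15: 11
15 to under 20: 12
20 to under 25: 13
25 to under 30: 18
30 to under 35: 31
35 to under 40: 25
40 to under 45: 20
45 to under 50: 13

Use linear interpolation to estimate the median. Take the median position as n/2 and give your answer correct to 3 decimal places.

32.823

Cumulative frequencies: 11, 23, 36, 54, 85, 110, 130, 143
n = 143; position = n/2 = 71.5.
This falls in the class 30 to under 35: L = 30, F = 54, f = 31, h = 5.
Median ≈ 30 + ((71.5 − 54) / 31) × 5 = 32.8226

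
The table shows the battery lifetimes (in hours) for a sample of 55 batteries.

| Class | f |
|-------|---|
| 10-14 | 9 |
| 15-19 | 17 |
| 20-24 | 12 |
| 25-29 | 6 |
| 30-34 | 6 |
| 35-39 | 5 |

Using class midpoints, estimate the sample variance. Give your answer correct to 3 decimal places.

Midpoints: 12, 17, 22, 27, 32, 37
n = 55, Σfm = 1200, mean = 21.8182
Σfm² = 29380
Σf(m − x̄)² = Σfm² − (Σfm)²/n = 29380 − 1200²/55 = 3198.1818
Sample variance = 3198.1818 / 54 = 59.2256

59.226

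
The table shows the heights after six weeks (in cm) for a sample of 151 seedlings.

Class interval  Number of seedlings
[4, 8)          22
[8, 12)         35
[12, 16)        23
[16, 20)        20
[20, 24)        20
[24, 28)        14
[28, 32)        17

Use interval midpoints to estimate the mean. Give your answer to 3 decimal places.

16.411

Midpoints: 6, 10, 14, 18, 22, 26, 30
Σfm = 22×6 + 35×10 + 23×14 + 20×18 + 20×22 + 14×26 + 17×30 = 2478
n = Σf = 151
Mean = 2478 / 151 = 16.4106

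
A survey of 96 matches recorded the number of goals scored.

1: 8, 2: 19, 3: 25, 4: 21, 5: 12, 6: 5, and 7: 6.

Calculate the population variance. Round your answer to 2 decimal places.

Values: 1, 2, 3, 4, 5, 6, 7
n = 96, Σfx = 337, mean = 3.5104
Σfx² = 1419
Σf(x − x̄)² = Σfx² − (Σfx)²/n = 1419 − 337²/96 = 235.9896
Population variance = 235.9896 / 96 = 2.4582

2.46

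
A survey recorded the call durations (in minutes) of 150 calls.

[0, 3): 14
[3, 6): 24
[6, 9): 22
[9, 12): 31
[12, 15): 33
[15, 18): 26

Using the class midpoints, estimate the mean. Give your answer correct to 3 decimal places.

Midpoints: 1.5, 4.5, 7.5, 10.5, 13.5, 16.5
Σfm = 14×1.5 + 24×4.5 + 22×7.5 + 31×10.5 + 33×13.5 + 26×16.5 = 1494
n = Σf = 150
Mean = 1494 / 150 = 9.9600

9.960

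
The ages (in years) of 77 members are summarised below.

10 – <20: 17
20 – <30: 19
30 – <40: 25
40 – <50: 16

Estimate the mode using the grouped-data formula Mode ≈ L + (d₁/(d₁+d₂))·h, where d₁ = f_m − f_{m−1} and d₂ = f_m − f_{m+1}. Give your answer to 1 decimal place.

Modal class: 30 – <40 (highest frequency 25).
d₁ = 25 − 19 = 6, d₂ = 25 − 16 = 9
Mode ≈ 30 + (6/(6+9)) × 10 = 30 + 4.0000 = 34.0000

34.0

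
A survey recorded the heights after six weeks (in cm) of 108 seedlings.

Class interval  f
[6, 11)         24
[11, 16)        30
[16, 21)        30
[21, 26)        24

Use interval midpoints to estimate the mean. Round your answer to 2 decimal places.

16.00

Midpoints: 8.5, 13.5, 18.5, 23.5
Σfm = 24×8.5 + 30×13.5 + 30×18.5 + 24×23.5 = 1728
n = Σf = 108
Mean = 1728 / 108 = 16.0000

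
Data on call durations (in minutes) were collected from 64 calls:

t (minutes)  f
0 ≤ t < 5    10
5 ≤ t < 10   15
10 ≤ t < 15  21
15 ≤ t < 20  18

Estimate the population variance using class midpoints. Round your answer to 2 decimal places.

26.75

Midpoints: 2.5, 7.5, 12.5, 17.5
n = 64, Σfm = 715, mean = 11.1719
Σfm² = 9700
Σf(m − x̄)² = Σfm² − (Σfm)²/n = 9700 − 715²/64 = 1712.1094
Population variance = 1712.1094 / 64 = 26.7517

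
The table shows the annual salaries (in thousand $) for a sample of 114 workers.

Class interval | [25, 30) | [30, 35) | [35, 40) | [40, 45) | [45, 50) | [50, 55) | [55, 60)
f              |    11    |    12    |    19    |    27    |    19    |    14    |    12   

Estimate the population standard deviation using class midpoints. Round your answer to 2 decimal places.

8.74

Midpoints: 27.5, 32.5, 37.5, 42.5, 47.5, 52.5, 57.5
n = 114, Σfm = 4880, mean = 42.8070
Σfm² = 217612.5
Σf(m − x̄)² = Σfm² − (Σfm)²/n = 217612.5 − 4880²/114 = 8714.2544
Population variance = 8714.2544 / 114 = 76.4408
Standard deviation = √76.4408 = 8.7430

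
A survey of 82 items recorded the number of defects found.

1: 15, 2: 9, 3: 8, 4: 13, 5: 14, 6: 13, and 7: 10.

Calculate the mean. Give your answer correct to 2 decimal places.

3.99

Values: 1, 2, 3, 4, 5, 6, 7
Σfx = 15×1 + 9×2 + 8×3 + 13×4 + 14×5 + 13×6 + 10×7 = 327
n = Σf = 82
Mean = 327 / 82 = 3.9878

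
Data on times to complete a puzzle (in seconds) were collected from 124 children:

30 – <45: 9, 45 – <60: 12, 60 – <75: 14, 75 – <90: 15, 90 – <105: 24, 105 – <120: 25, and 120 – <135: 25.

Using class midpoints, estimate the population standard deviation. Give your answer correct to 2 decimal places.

28.10

Midpoints: 37.5, 52.5, 67.5, 82.5, 97.5, 112.5, 127.5
n = 124, Σfm = 11490, mean = 92.6613
Σfm² = 1162575
Σf(m − x̄)² = Σfm² − (Σfm)²/n = 1162575 − 11490²/124 = 97896.7742
Population variance = 97896.7742 / 124 = 789.4901
Standard deviation = √789.4901 = 28.0979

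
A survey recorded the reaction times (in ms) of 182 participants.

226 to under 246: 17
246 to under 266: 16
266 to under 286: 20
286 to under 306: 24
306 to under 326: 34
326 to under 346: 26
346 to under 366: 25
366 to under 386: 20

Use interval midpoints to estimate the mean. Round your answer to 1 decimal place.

311.2

Midpoints: 236, 256, 276, 296, 316, 336, 356, 376
Σfm = 17×236 + 16×256 + 20×276 + 24×296 + 34×316 + 26×336 + 25×356 + 20×376 = 56632
n = Σf = 182
Mean = 56632 / 182 = 311.1648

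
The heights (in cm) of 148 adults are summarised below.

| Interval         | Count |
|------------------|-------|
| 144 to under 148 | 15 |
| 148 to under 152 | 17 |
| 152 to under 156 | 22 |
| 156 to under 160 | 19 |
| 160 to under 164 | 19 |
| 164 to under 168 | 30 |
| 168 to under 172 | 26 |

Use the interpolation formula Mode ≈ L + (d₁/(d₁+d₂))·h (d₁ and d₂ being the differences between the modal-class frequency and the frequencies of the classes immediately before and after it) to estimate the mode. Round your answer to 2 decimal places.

166.93

Modal class: 164 to under 168 (highest frequency 30).
d₁ = 30 − 19 = 11, d₂ = 30 − 26 = 4
Mode ≈ 164 + (11/(11+4)) × 4 = 164 + 2.9333 = 166.9333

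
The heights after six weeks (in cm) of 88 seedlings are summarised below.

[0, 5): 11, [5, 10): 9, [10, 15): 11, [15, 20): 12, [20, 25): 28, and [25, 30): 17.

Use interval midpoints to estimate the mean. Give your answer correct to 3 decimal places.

17.500

Midpoints: 2.5, 7.5, 12.5, 17.5, 22.5, 27.5
Σfm = 11×2.5 + 9×7.5 + 11×12.5 + 12×17.5 + 28×22.5 + 17×27.5 = 1540
n = Σf = 88
Mean = 1540 / 88 = 17.5000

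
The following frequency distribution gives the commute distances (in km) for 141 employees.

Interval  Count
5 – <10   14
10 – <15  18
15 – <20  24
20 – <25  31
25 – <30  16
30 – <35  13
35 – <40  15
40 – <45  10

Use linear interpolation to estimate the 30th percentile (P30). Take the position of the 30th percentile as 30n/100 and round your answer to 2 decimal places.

Cumulative frequencies: 14, 32, 56, 87, 103, 116, 131, 141
n = 141; position = 30n/100 = 42.3.
This falls in the class 15 – <20: L = 15, F = 32, f = 24, h = 5.
30th percentile ≈ 15 + ((42.3 − 32) / 24) × 5 = 17.1458

17.15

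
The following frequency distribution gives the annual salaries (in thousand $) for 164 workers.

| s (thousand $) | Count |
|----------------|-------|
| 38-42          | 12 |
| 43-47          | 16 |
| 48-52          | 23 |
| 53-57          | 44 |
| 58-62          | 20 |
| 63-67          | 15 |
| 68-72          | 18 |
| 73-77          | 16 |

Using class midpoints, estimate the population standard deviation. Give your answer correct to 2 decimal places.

10.01

Midpoints: 40, 45, 50, 55, 60, 65, 70, 75
n = 164, Σfm = 9405, mean = 57.3476
Σfm² = 555775
Σf(m − x̄)² = Σfm² − (Σfm)²/n = 555775 − 9405²/164 = 16421.1890
Population variance = 16421.1890 / 164 = 100.1292
Standard deviation = √100.1292 = 10.0065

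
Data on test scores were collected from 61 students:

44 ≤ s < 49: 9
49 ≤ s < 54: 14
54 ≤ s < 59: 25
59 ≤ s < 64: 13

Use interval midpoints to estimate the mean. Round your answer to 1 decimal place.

Midpoints: 46.5, 51.5, 56.5, 61.5
Σfm = 9×46.5 + 14×51.5 + 25×56.5 + 13×61.5 = 3351.5
n = Σf = 61
Mean = 3351.5 / 61 = 54.9426

54.9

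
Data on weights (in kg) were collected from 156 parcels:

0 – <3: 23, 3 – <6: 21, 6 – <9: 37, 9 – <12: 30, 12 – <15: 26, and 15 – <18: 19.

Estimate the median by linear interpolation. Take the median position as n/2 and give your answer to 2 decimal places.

8.76

Cumulative frequencies: 23, 44, 81, 111, 137, 156
n = 156; position = n/2 = 78.
This falls in the class 6 – <9: L = 6, F = 44, f = 37, h = 3.
Median ≈ 6 + ((78 − 44) / 37) × 3 = 8.7568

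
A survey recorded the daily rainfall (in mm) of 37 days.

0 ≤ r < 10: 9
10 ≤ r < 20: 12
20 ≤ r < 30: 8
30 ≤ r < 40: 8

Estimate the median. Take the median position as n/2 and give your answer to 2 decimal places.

17.92

Cumulative frequencies: 9, 21, 29, 37
n = 37; position = n/2 = 18.5.
This falls in the class 10 ≤ r < 20: L = 10, F = 9, f = 12, h = 10.
Median ≈ 10 + ((18.5 − 9) / 12) × 10 = 17.9167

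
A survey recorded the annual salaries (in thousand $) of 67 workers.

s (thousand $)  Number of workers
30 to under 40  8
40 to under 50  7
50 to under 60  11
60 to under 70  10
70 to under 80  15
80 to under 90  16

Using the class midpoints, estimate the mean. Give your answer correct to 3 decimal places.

64.701

Midpoints: 35, 45, 55, 65, 75, 85
Σfm = 8×35 + 7×45 + 11×55 + 10×65 + 15×75 + 16×85 = 4335
n = Σf = 67
Mean = 4335 / 67 = 64.7015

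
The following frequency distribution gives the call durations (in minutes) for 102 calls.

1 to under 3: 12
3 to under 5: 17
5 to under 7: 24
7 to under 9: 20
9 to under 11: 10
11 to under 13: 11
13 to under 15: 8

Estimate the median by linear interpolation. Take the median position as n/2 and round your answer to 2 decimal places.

Cumulative frequencies: 12, 29, 53, 73, 83, 94, 102
n = 102; position = n/2 = 51.
This falls in the class 5 to under 7: L = 5, F = 29, f = 24, h = 2.
Median ≈ 5 + ((51 − 29) / 24) × 2 = 6.8333

6.83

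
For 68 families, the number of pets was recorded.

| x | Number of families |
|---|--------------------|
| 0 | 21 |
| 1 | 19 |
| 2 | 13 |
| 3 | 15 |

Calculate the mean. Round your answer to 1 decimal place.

1.3

Values: 0, 1, 2, 3
Σfx = 21×0 + 19×1 + 13×2 + 15×3 = 90
n = Σf = 68
Mean = 90 / 68 = 1.3235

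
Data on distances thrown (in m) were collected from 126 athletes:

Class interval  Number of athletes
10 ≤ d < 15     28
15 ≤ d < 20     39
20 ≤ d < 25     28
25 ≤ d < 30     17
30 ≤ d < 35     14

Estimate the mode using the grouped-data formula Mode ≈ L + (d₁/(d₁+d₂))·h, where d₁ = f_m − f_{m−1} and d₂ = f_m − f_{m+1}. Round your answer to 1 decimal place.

Modal class: 15 ≤ d < 20 (highest frequency 39).
d₁ = 39 − 28 = 11, d₂ = 39 − 28 = 11
Mode ≈ 15 + (11/(11+11)) × 5 = 15 + 2.5000 = 17.5000

17.5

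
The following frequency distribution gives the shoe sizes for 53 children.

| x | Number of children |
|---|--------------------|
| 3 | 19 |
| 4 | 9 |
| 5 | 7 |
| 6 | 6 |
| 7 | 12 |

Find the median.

Cumulative frequencies: 19, 28, 35, 41, 53
n = 53, so the median is the value in position (n+1)/2 = 27.
Position 27 falls at value 4.

4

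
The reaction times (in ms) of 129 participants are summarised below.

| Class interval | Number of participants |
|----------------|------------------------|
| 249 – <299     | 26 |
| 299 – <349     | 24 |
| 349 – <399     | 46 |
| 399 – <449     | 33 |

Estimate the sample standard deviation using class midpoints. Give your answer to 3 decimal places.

Midpoints: 274, 324, 374, 424
n = 129, Σfm = 46096, mean = 357.3333
Σfm² = 16838304
Σf(m − x̄)² = Σfm² − (Σfm)²/n = 16838304 − 46096²/129 = 366666.6667
Sample variance = 366666.6667 / 128 = 2864.5833
Standard deviation = √2864.5833 = 53.5218

53.522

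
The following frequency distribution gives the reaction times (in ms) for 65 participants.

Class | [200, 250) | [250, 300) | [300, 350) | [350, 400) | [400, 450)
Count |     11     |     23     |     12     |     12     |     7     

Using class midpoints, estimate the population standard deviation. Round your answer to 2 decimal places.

Midpoints: 225, 275, 325, 375, 425
n = 65, Σfm = 20175, mean = 310.3846
Σfm² = 6515625
Σf(m − x̄)² = Σfm² − (Σfm)²/n = 6515625 − 20175²/65 = 253615.3846
Population variance = 253615.3846 / 65 = 3901.7751
Standard deviation = √3901.7751 = 62.4642

62.46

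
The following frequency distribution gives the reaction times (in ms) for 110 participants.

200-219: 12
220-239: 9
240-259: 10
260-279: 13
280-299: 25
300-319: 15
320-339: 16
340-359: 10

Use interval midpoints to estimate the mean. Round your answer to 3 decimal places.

Midpoints: 209.5, 229.5, 249.5, 269.5, 289.5, 309.5, 329.5, 349.5
Σfm = 12×209.5 + 9×229.5 + 10×249.5 + 13×269.5 + 25×289.5 + 15×309.5 + 16×329.5 + 10×349.5 = 31225
n = Σf = 110
Mean = 31225 / 110 = 283.8636

283.864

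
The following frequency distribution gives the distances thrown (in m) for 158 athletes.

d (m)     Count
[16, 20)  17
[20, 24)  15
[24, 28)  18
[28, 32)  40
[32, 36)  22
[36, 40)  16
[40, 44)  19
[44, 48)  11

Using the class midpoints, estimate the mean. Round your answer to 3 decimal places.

31.418

Midpoints: 18, 22, 26, 30, 34, 38, 42, 46
Σfm = 17×18 + 15×22 + 18×26 + 40×30 + 22×34 + 16×38 + 19×42 + 11×46 = 4964
n = Σf = 158
Mean = 4964 / 158 = 31.4177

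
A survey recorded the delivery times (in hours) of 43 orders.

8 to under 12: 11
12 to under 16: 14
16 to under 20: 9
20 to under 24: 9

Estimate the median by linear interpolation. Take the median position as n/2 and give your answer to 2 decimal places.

Cumulative frequencies: 11, 25, 34, 43
n = 43; position = n/2 = 21.5.
This falls in the class 12 to under 16: L = 12, F = 11, f = 14, h = 4.
Median ≈ 12 + ((21.5 − 11) / 14) × 4 = 15.0000

15.00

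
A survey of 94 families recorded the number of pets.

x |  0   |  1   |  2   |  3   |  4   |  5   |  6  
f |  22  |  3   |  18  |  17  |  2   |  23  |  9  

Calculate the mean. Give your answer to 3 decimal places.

2.840

Values: 0, 1, 2, 3, 4, 5, 6
Σfx = 22×0 + 3×1 + 18×2 + 17×3 + 2×4 + 23×5 + 9×6 = 267
n = Σf = 94
Mean = 267 / 94 = 2.8404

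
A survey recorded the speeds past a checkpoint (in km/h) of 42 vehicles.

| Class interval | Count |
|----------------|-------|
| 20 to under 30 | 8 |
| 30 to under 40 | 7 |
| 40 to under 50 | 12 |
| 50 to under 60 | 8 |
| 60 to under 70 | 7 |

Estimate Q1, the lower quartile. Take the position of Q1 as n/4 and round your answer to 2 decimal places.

33.57

Cumulative frequencies: 8, 15, 27, 35, 42
n = 42; position = n/4 = 10.5.
This falls in the class 30 to under 40: L = 30, F = 8, f = 7, h = 10.
Lower quartile ≈ 30 + ((10.5 − 8) / 7) × 10 = 33.5714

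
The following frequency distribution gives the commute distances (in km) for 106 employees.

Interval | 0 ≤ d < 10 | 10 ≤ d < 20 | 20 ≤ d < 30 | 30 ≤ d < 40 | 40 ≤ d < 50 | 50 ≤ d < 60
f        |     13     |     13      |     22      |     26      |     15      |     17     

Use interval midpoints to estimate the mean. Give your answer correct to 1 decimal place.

31.4

Midpoints: 5, 15, 25, 35, 45, 55
Σfm = 13×5 + 13×15 + 22×25 + 26×35 + 15×45 + 17×55 = 3330
n = Σf = 106
Mean = 3330 / 106 = 31.4151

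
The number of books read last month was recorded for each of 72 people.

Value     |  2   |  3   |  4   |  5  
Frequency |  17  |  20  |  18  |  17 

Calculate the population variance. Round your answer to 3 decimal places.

1.194

Values: 2, 3, 4, 5
n = 72, Σfx = 251, mean = 3.4861
Σfx² = 961
Σf(x − x̄)² = Σfx² − (Σfx)²/n = 961 − 251²/72 = 85.9861
Population variance = 85.9861 / 72 = 1.1943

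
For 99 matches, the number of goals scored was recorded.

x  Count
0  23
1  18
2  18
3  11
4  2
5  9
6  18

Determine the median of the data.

2

Cumulative frequencies: 23, 41, 59, 70, 72, 81, 99
n = 99, so the median is the value in position (n+1)/2 = 50.
Position 50 falls at value 2.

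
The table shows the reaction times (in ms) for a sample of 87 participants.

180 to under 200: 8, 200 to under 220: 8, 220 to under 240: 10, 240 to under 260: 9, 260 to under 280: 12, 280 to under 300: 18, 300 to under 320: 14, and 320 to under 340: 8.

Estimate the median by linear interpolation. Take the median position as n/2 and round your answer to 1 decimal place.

Cumulative frequencies: 8, 16, 26, 35, 47, 65, 79, 87
n = 87; position = n/2 = 43.5.
This falls in the class 260 to under 280: L = 260, F = 35, f = 12, h = 20.
Median ≈ 260 + ((43.5 − 35) / 12) × 20 = 274.1667

274.2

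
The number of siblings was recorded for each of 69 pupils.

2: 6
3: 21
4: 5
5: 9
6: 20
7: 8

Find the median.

5

Cumulative frequencies: 6, 27, 32, 41, 61, 69
n = 69, so the median is the value in position (n+1)/2 = 35.
Position 35 falls at value 5.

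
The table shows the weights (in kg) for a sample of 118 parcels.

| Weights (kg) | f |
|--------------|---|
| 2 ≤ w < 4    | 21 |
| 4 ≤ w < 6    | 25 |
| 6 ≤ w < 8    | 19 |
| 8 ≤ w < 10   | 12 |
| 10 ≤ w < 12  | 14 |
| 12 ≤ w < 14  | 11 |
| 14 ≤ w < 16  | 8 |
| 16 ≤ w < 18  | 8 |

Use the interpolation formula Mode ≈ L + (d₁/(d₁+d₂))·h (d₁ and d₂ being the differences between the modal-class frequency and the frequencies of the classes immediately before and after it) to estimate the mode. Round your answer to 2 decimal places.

4.80

Modal class: 4 ≤ w < 6 (highest frequency 25).
d₁ = 25 − 21 = 4, d₂ = 25 − 19 = 6
Mode ≈ 4 + (4/(4+6)) × 2 = 4 + 0.8000 = 4.8000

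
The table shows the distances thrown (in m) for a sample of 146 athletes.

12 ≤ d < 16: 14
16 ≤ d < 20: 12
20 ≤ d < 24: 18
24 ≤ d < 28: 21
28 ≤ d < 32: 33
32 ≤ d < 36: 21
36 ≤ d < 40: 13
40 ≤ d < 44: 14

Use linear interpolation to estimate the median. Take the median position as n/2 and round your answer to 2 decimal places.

Cumulative frequencies: 14, 26, 44, 65, 98, 119, 132, 146
n = 146; position = n/2 = 73.
This falls in the class 28 ≤ d < 32: L = 28, F = 65, f = 33, h = 4.
Median ≈ 28 + ((73 − 65) / 33) × 4 = 28.9697

28.97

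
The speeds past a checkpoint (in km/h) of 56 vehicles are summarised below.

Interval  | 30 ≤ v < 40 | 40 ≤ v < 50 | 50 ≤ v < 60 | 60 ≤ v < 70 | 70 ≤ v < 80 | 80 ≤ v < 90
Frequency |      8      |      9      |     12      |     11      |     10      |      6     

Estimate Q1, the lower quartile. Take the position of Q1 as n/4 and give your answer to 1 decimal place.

Cumulative frequencies: 8, 17, 29, 40, 50, 56
n = 56; position = n/4 = 14.
This falls in the class 40 ≤ v < 50: L = 40, F = 8, f = 9, h = 10.
Lower quartile ≈ 40 + ((14 − 8) / 9) × 10 = 46.6667

46.7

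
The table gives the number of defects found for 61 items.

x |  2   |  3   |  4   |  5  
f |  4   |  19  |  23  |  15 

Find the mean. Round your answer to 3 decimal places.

3.803

Values: 2, 3, 4, 5
Σfx = 4×2 + 19×3 + 23×4 + 15×5 = 232
n = Σf = 61
Mean = 232 / 61 = 3.8033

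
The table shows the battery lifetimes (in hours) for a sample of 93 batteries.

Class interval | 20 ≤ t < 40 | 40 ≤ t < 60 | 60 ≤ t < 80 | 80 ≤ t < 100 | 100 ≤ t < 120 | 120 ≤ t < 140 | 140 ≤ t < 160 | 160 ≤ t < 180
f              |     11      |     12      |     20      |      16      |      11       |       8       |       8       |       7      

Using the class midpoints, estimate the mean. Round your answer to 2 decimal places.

90.43

Midpoints: 30, 50, 70, 90, 110, 130, 150, 170
Σfm = 11×30 + 12×50 + 20×70 + 16×90 + 11×110 + 8×130 + 8×150 + 7×170 = 8410
n = Σf = 93
Mean = 8410 / 93 = 90.4301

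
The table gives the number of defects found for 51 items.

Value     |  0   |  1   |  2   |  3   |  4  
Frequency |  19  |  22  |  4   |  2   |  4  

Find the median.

1

Cumulative frequencies: 19, 41, 45, 47, 51
n = 51, so the median is the value in position (n+1)/2 = 26.
Position 26 falls at value 1.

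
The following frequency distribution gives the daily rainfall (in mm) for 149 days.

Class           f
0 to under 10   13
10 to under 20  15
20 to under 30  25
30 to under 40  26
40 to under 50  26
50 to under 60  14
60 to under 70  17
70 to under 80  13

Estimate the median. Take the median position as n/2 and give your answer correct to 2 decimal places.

Cumulative frequencies: 13, 28, 53, 79, 105, 119, 136, 149
n = 149; position = n/2 = 74.5.
This falls in the class 30 to under 40: L = 30, F = 53, f = 26, h = 10.
Median ≈ 30 + ((74.5 − 53) / 26) × 10 = 38.2692

38.27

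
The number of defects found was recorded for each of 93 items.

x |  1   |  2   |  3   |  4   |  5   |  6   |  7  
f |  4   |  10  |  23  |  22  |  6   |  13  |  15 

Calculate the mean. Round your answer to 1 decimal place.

4.2

Values: 1, 2, 3, 4, 5, 6, 7
Σfx = 4×1 + 10×2 + 23×3 + 22×4 + 6×5 + 13×6 + 15×7 = 394
n = Σf = 93
Mean = 394 / 93 = 4.2366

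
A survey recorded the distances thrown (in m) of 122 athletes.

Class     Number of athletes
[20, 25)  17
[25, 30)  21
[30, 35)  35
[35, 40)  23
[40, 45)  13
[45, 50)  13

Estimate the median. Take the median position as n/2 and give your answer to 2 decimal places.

Cumulative frequencies: 17, 38, 73, 96, 109, 122
n = 122; position = n/2 = 61.
This falls in the class [30, 35): L = 30, F = 38, f = 35, h = 5.
Median ≈ 30 + ((61 − 38) / 35) × 5 = 33.2857

33.29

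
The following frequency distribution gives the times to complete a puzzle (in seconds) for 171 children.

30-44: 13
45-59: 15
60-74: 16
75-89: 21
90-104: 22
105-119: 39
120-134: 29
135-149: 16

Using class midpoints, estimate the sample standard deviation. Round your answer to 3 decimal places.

31.016

Midpoints: 37, 52, 67, 82, 97, 112, 127, 142
n = 171, Σfm = 16512, mean = 96.5614
Σfm² = 1757964
Σf(m − x̄)² = Σfm² − (Σfm)²/n = 1757964 − 16512²/171 = 163542.1053
Sample variance = 163542.1053 / 170 = 962.0124
Standard deviation = √962.0124 = 31.0163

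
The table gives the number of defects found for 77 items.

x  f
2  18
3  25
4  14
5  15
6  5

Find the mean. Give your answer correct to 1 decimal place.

3.5

Values: 2, 3, 4, 5, 6
Σfx = 18×2 + 25×3 + 14×4 + 15×5 + 5×6 = 272
n = Σf = 77
Mean = 272 / 77 = 3.5325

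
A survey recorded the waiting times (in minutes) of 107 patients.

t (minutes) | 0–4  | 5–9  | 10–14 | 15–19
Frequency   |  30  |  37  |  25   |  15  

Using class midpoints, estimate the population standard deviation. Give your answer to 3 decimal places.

5.050

Midpoints: 2, 7, 12, 17
n = 107, Σfm = 874, mean = 8.1682
Σfm² = 9868
Σf(m − x̄)² = Σfm² − (Σfm)²/n = 9868 − 874²/107 = 2728.9720
Population variance = 2728.9720 / 107 = 25.5044
Standard deviation = √25.5044 = 5.0502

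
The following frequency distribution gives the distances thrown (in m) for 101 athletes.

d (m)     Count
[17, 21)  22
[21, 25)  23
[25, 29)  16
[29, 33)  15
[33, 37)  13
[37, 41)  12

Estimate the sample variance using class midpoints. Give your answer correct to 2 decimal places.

45.60

Midpoints: 19, 23, 27, 31, 35, 39
n = 101, Σfm = 2767, mean = 27.3960
Σfm² = 80365
Σf(m − x̄)² = Σfm² − (Σfm)²/n = 80365 − 2767²/101 = 4560.1584
Sample variance = 4560.1584 / 100 = 45.6016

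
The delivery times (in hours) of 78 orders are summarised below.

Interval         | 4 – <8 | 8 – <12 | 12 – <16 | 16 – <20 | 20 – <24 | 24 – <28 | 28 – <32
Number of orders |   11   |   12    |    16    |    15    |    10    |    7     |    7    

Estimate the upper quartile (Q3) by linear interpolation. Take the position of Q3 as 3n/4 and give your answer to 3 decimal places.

21.800

Cumulative frequencies: 11, 23, 39, 54, 64, 71, 78
n = 78; position = 3n/4 = 58.5.
This falls in the class 20 – <24: L = 20, F = 54, f = 10, h = 4.
Upper quartile ≈ 20 + ((58.5 − 54) / 10) × 4 = 21.8000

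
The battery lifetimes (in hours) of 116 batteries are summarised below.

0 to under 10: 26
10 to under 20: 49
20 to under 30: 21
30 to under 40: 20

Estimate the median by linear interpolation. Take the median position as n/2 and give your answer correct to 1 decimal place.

16.5

Cumulative frequencies: 26, 75, 96, 116
n = 116; position = n/2 = 58.
This falls in the class 10 to under 20: L = 10, F = 26, f = 49, h = 10.
Median ≈ 10 + ((58 − 26) / 49) × 10 = 16.5306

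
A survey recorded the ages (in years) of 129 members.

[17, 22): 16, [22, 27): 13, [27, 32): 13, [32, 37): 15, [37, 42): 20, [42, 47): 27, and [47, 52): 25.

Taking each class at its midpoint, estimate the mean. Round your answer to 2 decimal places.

Midpoints: 19.5, 24.5, 29.5, 34.5, 39.5, 44.5, 49.5
Σfm = 16×19.5 + 13×24.5 + 13×29.5 + 15×34.5 + 20×39.5 + 27×44.5 + 25×49.5 = 4760.5
n = Σf = 129
Mean = 4760.5 / 129 = 36.9031

36.90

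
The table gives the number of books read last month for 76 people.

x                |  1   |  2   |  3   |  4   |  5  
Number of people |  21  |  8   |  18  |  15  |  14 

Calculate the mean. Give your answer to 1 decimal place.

Values: 1, 2, 3, 4, 5
Σfx = 21×1 + 8×2 + 18×3 + 15×4 + 14×5 = 221
n = Σf = 76
Mean = 221 / 76 = 2.9079

2.9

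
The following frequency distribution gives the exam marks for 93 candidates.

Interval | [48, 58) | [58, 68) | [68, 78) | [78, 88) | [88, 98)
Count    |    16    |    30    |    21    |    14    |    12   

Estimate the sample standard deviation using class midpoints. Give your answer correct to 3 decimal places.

12.761

Midpoints: 53, 63, 73, 83, 93
n = 93, Σfm = 6549, mean = 70.4194
Σfm² = 476157
Σf(m − x̄)² = Σfm² − (Σfm)²/n = 476157 − 6549²/93 = 14980.6452
Sample variance = 14980.6452 / 92 = 162.8331
Standard deviation = √162.8331 = 12.7606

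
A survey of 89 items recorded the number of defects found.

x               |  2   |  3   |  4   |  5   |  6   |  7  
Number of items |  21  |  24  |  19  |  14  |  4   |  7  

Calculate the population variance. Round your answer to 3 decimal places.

2.192

Values: 2, 3, 4, 5, 6, 7
n = 89, Σfx = 333, mean = 3.7416
Σfx² = 1441
Σf(x − x̄)² = Σfx² − (Σfx)²/n = 1441 − 333²/89 = 195.0562
Population variance = 195.0562 / 89 = 2.1916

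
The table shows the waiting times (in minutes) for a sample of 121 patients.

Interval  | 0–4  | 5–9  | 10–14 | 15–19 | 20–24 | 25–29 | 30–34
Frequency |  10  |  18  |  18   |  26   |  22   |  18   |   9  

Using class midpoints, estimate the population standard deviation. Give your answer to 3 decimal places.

Midpoints: 2, 7, 12, 17, 22, 27, 32
n = 121, Σfm = 2062, mean = 17.0413
Σfm² = 44014
Σf(m − x̄)² = Σfm² − (Σfm)²/n = 44014 − 2062²/121 = 8874.7934
Population variance = 8874.7934 / 121 = 73.3454
Standard deviation = √73.3454 = 8.5642

8.564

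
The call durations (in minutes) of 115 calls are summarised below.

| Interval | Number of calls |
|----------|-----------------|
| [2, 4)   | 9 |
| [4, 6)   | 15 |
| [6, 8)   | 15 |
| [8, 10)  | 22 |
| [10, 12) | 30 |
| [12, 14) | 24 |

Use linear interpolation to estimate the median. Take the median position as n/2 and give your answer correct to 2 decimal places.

Cumulative frequencies: 9, 24, 39, 61, 91, 115
n = 115; position = n/2 = 57.5.
This falls in the class [8, 10): L = 8, F = 39, f = 22, h = 2.
Median ≈ 8 + ((57.5 − 39) / 22) × 2 = 9.6818

9.68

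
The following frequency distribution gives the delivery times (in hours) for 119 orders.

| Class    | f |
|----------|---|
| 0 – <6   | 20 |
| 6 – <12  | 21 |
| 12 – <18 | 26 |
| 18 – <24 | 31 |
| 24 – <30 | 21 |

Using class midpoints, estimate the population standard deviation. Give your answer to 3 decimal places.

8.061

Midpoints: 3, 9, 15, 21, 27
n = 119, Σfm = 1857, mean = 15.6050
Σfm² = 36711
Σf(m − x̄)² = Σfm² − (Σfm)²/n = 36711 − 1857²/119 = 7732.4370
Population variance = 7732.4370 / 119 = 64.9785
Standard deviation = √64.9785 = 8.0609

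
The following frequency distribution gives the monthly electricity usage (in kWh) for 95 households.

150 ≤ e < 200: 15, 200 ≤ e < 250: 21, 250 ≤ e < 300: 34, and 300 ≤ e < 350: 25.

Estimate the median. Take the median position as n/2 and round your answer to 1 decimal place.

266.9

Cumulative frequencies: 15, 36, 70, 95
n = 95; position = n/2 = 47.5.
This falls in the class 250 ≤ e < 300: L = 250, F = 36, f = 34, h = 50.
Median ≈ 250 + ((47.5 − 36) / 34) × 50 = 266.9118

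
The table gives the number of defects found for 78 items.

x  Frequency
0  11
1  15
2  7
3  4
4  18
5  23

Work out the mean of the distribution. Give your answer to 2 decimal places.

Values: 0, 1, 2, 3, 4, 5
Σfx = 11×0 + 15×1 + 7×2 + 4×3 + 18×4 + 23×5 = 228
n = Σf = 78
Mean = 228 / 78 = 2.9231

2.92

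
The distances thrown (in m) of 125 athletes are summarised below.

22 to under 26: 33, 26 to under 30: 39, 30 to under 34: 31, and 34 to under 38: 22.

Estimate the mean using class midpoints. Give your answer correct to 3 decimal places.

29.344

Midpoints: 24, 28, 32, 36
Σfm = 33×24 + 39×28 + 31×32 + 22×36 = 3668
n = Σf = 125
Mean = 3668 / 125 = 29.3440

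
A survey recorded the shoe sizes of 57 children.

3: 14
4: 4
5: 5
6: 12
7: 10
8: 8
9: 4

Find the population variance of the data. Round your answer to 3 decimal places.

3.858

Values: 3, 4, 5, 6, 7, 8, 9
n = 57, Σfx = 325, mean = 5.7018
Σfx² = 2073
Σf(x − x̄)² = Σfx² − (Σfx)²/n = 2073 − 325²/57 = 219.9298
Population variance = 219.9298 / 57 = 3.8584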